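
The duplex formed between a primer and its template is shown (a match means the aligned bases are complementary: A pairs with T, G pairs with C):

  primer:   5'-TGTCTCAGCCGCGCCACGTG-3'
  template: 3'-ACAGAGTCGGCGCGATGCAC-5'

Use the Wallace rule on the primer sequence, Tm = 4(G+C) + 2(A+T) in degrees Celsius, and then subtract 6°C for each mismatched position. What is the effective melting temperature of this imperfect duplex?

62°C

Primer base counts: A=2, T=4, G=6, C=8 → A+T=6, G+C=14
Perfect-match Tm = 2(6) + 4(14) = 12 + 56 = 68°C
Mismatches (positions where the bases are not complementary): 1 (at position 15)
Effective Tm = 68 − 1×6 = 68 − 6 = 62°C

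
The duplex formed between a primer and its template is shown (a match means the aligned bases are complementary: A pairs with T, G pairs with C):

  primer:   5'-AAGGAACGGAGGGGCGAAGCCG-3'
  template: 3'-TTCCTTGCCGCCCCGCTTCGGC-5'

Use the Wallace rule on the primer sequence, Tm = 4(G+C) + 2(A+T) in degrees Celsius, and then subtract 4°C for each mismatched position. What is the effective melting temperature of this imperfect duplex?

Primer base counts: A=7, T=0, G=11, C=4 → A+T=7, G+C=15
Perfect-match Tm = 2(7) + 4(15) = 14 + 60 = 74°C
Mismatches (positions where the bases are not complementary): 1 (at position 10)
Effective Tm = 74 − 1×4 = 74 − 4 = 70°C

70°C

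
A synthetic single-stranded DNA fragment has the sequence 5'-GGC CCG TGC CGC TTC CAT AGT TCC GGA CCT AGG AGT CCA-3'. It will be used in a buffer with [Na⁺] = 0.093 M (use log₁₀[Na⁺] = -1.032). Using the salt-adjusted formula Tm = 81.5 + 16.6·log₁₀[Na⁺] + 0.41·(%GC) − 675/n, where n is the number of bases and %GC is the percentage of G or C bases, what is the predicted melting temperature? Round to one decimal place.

73.3°C

Length n = 39. Counting bases: G=11, A=6, T=8, C=14
G+C = 25, so %GC = 25/39 × 100 = 64.103%
Salt term: 16.6 × (-1.032) = -17.131
GC term: 0.41 × 64.103 = 26.282; length term: −675/39 = −17.308
Tm = 81.5 + (-17.131) + 26.282 − 17.308 = 73.343 → 73.3°C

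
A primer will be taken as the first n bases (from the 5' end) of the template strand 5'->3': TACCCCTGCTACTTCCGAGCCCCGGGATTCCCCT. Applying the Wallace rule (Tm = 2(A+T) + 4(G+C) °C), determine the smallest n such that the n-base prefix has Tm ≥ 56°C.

First 17 bases: TACCCCTGCTACTTCCG → Tm = 54°C (< 56°C)
First 18 bases: TACCCCTGCTACTTCCGA → Tm = 56°C (≥ 56°C)
Each additional base adds 2°C (A/T) or 4°C (G/C), so Tm is non-decreasing in n; n = 18 is the first length to reach 56°C.

n = 18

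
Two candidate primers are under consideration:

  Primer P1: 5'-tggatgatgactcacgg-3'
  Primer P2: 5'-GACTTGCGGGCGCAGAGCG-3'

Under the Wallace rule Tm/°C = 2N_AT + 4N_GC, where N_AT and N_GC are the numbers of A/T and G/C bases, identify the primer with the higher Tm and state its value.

Primer P2, 66°C

Primer P1: A+T=8, G+C=9 → Tm = 2(8)+4(9) = 52°C
Primer P2: A+T=5, G+C=14 → Tm = 2(5)+4(14) = 66°C
52°C vs 66°C → primer P2 is higher.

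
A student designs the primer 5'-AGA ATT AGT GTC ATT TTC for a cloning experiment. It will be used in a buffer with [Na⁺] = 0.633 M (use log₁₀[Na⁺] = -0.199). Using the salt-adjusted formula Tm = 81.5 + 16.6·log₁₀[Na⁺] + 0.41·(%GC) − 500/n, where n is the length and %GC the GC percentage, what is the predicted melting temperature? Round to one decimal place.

61.8°C

Length n = 18. Counting bases: C=2, A=5, T=8, G=3
G+C = 5, so %GC = 5/18 × 100 = 27.778%
Salt term: 16.6 × (-0.199) = -3.303
GC term: 0.41 × 27.778 = 11.389; length term: −500/18 = −27.778
Tm = 81.5 + (-3.303) + 11.389 − 27.778 = 61.808 → 61.8°C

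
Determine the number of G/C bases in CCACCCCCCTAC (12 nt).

Base counts: C=9, T=1, A=2, G=0
Total G or C: 0 + 9 = 9

9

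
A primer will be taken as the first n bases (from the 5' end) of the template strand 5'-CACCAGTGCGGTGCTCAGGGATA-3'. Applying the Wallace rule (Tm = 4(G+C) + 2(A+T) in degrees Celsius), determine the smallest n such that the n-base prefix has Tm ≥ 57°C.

First 17 bases: CACCAGTGCGGTGCTCA → Tm = 56°C (< 57°C)
First 18 bases: CACCAGTGCGGTGCTCAG → Tm = 60°C (≥ 57°C)
Each additional base adds 2°C (A/T) or 4°C (G/C), so Tm is non-decreasing in n; n = 18 is the first length to reach 57°C.

n = 18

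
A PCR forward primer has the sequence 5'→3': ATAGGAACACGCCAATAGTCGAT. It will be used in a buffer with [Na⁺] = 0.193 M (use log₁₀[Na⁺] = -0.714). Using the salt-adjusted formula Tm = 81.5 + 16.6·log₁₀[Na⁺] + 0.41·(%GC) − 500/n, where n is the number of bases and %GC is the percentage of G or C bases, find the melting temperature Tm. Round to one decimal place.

Length n = 23. T=4, A=9, G=5, C=5
G+C = 10, so %GC = 10/23 × 100 = 43.478%
Salt term: 16.6 × (-0.714) = -11.852
GC term: 0.41 × 43.478 = 17.826; length term: −500/23 = −21.739
Tm = 81.5 + (-11.852) + 17.826 − 21.739 = 65.735 → 65.7°C

65.7°C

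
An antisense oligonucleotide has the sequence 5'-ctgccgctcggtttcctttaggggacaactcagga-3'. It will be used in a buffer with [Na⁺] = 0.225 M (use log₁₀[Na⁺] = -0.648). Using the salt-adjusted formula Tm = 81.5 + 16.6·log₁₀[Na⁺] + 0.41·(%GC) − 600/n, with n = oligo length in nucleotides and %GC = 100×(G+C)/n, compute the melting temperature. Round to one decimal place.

Length n = 35. G=10, T=9, A=6, C=10
G+C = 20, so %GC = 20/35 × 100 = 57.143%
Salt term: 16.6 × (-0.648) = -10.757
GC term: 0.41 × 57.143 = 23.429; length term: −600/35 = −17.143
Tm = 81.5 + (-10.757) + 23.429 − 17.143 = 77.029 → 77.0°C

77.0°C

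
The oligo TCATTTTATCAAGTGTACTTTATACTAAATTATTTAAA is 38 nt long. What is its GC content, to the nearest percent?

G=2, T=18, C=4, A=14
G+C = 2 + 4 = 6 out of 38 bases
%GC = 6/38 × 100 = 15.79% ≈ 16%

16%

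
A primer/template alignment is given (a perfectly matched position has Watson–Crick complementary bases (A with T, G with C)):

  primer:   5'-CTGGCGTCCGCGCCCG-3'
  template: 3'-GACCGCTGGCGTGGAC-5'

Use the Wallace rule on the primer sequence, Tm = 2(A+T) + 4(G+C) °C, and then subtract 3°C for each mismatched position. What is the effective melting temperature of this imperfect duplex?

Primer base counts: A=0, T=2, G=6, C=8 → A+T=2, G+C=14
Perfect-match Tm = 2(2) + 4(14) = 4 + 56 = 60°C
Mismatches (positions where the bases are not complementary): 3 (at positions 7, 12, 15)
Effective Tm = 60 − 3×3 = 60 − 9 = 51°C

51°C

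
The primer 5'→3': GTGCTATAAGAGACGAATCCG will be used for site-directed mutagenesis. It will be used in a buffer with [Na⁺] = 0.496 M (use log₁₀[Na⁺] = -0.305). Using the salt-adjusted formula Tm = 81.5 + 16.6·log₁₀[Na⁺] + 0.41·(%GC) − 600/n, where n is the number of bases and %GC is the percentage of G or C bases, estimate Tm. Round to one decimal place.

Length n = 21. Scanning the sequence gives T=4, C=4, A=7, G=6.
G+C = 10, so %GC = 10/21 × 100 = 47.619%
Salt term: 16.6 × (-0.305) = -5.063
GC term: 0.41 × 47.619 = 19.524; length term: −600/21 = −28.571
Tm = 81.5 + (-5.063) + 19.524 − 28.571 = 67.39 → 67.4°C

67.4°C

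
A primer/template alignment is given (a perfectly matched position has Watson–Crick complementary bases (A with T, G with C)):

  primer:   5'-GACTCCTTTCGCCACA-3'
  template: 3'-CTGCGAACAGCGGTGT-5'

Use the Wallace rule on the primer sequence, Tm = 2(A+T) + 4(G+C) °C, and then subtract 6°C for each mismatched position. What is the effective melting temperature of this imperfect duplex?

32°C

Primer base counts: A=3, T=4, G=2, C=7 → A+T=7, G+C=9
Perfect-match Tm = 2(7) + 4(9) = 14 + 36 = 50°C
Mismatches (positions where the bases are not complementary): 3 (at positions 4, 6, 8)
Effective Tm = 50 − 3×6 = 50 − 18 = 32°C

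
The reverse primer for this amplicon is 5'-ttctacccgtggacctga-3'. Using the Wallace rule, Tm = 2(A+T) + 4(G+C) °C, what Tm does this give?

A=3, T=5, C=6, G=4
So N_AT = 8 and N_GC = 10.
Tm = 2(8) + 4(10) = 16 + 40 = 56°C

56°C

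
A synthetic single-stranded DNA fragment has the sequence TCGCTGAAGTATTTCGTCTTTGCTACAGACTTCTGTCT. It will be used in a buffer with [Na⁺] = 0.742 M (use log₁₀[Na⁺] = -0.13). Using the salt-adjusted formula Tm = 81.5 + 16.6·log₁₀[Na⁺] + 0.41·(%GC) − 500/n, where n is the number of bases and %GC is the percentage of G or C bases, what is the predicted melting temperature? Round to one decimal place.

83.4°C

Length n = 38. A=6, C=9, G=7, T=16
G+C = 16, so %GC = 16/38 × 100 = 42.105%
Salt term: 16.6 × (-0.13) = -2.158
GC term: 0.41 × 42.105 = 17.263; length term: −500/38 = −13.158
Tm = 81.5 + (-2.158) + 17.263 − 13.158 = 83.447 → 83.4°C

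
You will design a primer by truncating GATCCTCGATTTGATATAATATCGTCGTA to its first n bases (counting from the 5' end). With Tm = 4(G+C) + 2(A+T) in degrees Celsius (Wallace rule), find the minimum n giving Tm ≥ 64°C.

First 23 bases: GATCCTCGATTTGATATAATATC → Tm = 60°C (< 64°C)
First 24 bases: GATCCTCGATTTGATATAATATCG → Tm = 64°C (≥ 64°C)
Each additional base adds 2°C (A/T) or 4°C (G/C), so Tm is non-decreasing in n; n = 24 is the first length to reach 64°C.

n = 24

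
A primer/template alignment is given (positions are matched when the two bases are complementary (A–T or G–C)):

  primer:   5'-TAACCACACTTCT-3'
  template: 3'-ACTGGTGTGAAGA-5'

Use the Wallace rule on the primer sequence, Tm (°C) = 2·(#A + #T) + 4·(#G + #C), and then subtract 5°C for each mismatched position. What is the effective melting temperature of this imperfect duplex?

Primer base counts: A=4, T=4, G=0, C=5 → A+T=8, G+C=5
Perfect-match Tm = 2(8) + 4(5) = 16 + 20 = 36°C
Mismatches (positions where the bases are not complementary): 1 (at position 2)
Effective Tm = 36 − 1×5 = 36 − 5 = 31°C

31°C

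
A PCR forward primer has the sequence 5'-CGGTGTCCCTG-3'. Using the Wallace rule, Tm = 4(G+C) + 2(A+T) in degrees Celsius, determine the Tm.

C=4, G=4, A=0, T=3
A+T = 3, G+C = 8
Tm = 4·8 + 2·3 = 32 + 6 = 38°C

38°C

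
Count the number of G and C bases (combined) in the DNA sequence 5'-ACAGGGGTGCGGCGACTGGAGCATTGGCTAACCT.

T=6, A=7, C=8, G=13
G+C = 13 + 8 = 21

21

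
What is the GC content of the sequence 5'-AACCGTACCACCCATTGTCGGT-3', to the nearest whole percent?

55%

Counting bases: A=5, C=8, G=4, T=5
G+C = 4 + 8 = 12 out of 22 bases
%GC = 12/22 × 100 = 54.55% ≈ 55%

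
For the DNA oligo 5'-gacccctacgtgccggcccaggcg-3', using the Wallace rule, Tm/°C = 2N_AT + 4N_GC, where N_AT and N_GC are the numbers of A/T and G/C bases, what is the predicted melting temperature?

86°C

T=2, C=11, A=3, G=8
A+T = 5, G+C = 19
Tm = 2×5 + 4×19 = 86°C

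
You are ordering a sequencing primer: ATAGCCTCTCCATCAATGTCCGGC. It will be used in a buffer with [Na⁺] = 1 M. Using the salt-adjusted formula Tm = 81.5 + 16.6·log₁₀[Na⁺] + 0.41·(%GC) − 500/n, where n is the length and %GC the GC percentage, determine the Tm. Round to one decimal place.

Length n = 24. Base counts: T=6, C=9, A=5, G=4
G+C = 13, so %GC = 13/24 × 100 = 54.167%
Salt term: 16.6 × (0) = 0
GC term: 0.41 × 54.167 = 22.208; length term: −500/24 = −20.833
Tm = 81.5 + (0) + 22.208 − 20.833 = 82.875 → 82.9°C

82.9°C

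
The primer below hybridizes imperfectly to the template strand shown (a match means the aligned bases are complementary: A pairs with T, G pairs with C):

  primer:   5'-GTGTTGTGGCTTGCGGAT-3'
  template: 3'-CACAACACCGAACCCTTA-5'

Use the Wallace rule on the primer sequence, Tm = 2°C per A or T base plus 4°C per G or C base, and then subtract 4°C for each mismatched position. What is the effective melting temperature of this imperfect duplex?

Primer base counts: A=1, T=7, G=8, C=2 → A+T=8, G+C=10
Perfect-match Tm = 2(8) + 4(10) = 16 + 40 = 56°C
Mismatches (positions where the bases are not complementary): 2 (at positions 14, 16)
Effective Tm = 56 − 2×4 = 56 − 8 = 48°C

48°C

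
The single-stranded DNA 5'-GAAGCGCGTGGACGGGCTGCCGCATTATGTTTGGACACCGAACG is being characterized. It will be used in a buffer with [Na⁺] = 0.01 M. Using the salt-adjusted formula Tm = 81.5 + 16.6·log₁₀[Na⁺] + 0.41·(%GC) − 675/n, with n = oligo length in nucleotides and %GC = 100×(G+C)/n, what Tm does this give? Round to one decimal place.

Length n = 44. A=9, T=8, G=16, C=11
G+C = 27, so %GC = 27/44 × 100 = 61.364%
Salt term: 16.6 × (-2) = -33.2
GC term: 0.41 × 61.364 = 25.159; length term: −675/44 = −15.341
Tm = 81.5 + (-33.2) + 25.159 − 15.341 = 58.118 → 58.1°C

58.1°C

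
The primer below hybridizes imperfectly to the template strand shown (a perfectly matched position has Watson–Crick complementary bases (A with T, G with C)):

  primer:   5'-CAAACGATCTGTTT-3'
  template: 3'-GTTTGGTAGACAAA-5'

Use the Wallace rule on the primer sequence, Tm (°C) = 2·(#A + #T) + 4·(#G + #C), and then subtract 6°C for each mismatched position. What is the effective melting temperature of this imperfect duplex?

Primer base counts: A=4, T=5, G=2, C=3 → A+T=9, G+C=5
Perfect-match Tm = 2(9) + 4(5) = 18 + 20 = 38°C
Mismatches (positions where the bases are not complementary): 1 (at position 6)
Effective Tm = 38 − 1×6 = 38 − 6 = 32°C

32°C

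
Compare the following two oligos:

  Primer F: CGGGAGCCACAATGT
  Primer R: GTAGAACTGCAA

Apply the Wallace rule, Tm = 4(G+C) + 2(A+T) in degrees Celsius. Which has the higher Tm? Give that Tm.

Primer F, 48°C

Primer F: A+T=6, G+C=9 → Tm = 2(6)+4(9) = 48°C
Primer R: A+T=7, G+C=5 → Tm = 2(7)+4(5) = 34°C
48°C vs 34°C → primer F is higher.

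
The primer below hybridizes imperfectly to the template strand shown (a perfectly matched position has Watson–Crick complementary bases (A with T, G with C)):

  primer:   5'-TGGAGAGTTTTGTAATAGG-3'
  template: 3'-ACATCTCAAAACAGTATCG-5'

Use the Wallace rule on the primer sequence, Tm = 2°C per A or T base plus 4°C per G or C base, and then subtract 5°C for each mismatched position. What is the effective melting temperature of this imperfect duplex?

Primer base counts: A=5, T=7, G=7, C=0 → A+T=12, G+C=7
Perfect-match Tm = 2(12) + 4(7) = 24 + 28 = 52°C
Mismatches (positions where the bases are not complementary): 3 (at positions 3, 14, 19)
Effective Tm = 52 − 3×5 = 52 − 15 = 37°C

37°C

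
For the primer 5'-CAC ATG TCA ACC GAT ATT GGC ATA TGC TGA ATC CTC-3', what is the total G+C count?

Scanning the sequence gives G=6, C=10, T=10, A=10.
G+C = 6 + 10 = 16

16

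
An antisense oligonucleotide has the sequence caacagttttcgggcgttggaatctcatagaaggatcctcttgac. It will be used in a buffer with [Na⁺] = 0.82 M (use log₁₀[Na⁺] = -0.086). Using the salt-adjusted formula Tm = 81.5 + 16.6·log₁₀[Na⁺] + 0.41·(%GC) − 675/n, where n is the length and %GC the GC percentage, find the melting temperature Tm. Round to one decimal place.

Length n = 45. T=13, A=11, C=10, G=11
G+C = 21, so %GC = 21/45 × 100 = 46.667%
Salt term: 16.6 × (-0.086) = -1.428
GC term: 0.41 × 46.667 = 19.133; length term: −675/45 = −15
Tm = 81.5 + (-1.428) + 19.133 − 15 = 84.205 → 84.2°C

84.2°C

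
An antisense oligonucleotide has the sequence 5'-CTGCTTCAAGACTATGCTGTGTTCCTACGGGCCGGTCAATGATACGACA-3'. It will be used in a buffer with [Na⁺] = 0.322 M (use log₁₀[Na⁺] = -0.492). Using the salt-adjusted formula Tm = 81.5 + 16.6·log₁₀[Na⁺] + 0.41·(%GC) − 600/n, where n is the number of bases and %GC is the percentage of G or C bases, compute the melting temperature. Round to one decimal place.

Length n = 49. G=12, C=13, T=13, A=11
G+C = 25, so %GC = 25/49 × 100 = 51.02%
Salt term: 16.6 × (-0.492) = -8.167
GC term: 0.41 × 51.02 = 20.918; length term: −600/49 = −12.245
Tm = 81.5 + (-8.167) + 20.918 − 12.245 = 82.006 → 82.0°C

82.0°C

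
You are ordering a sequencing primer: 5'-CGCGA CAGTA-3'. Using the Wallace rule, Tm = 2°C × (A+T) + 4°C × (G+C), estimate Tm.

32°C

Counting bases: G=3, T=1, A=3, C=3
So N_AT = 4 and N_GC = 6.
Tm = 4·6 + 2·4 = 24 + 8 = 32°C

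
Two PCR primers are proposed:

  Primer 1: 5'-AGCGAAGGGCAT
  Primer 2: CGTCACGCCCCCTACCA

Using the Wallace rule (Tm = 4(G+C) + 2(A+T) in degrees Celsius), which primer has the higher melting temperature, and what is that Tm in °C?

Primer 1: A+T=5, G+C=7 → Tm = 2(5)+4(7) = 38°C
Primer 2: A+T=5, G+C=12 → Tm = 2(5)+4(12) = 58°C
38°C vs 58°C → primer 2 is higher.

Primer 2, 58°C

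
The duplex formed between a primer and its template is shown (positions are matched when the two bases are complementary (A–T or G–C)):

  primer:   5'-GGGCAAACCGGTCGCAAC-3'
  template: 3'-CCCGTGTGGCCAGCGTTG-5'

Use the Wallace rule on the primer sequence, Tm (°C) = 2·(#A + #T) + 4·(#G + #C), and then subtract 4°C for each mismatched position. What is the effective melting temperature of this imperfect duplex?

56°C

Primer base counts: A=5, T=1, G=6, C=6 → A+T=6, G+C=12
Perfect-match Tm = 2(6) + 4(12) = 12 + 48 = 60°C
Mismatches (positions where the bases are not complementary): 1 (at position 6)
Effective Tm = 60 − 1×4 = 60 − 4 = 56°C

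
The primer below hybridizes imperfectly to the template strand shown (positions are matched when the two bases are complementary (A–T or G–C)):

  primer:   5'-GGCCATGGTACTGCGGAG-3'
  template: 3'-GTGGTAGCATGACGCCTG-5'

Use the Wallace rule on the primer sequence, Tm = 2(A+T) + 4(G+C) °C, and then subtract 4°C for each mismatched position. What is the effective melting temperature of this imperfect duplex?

44°C

Primer base counts: A=3, T=3, G=8, C=4 → A+T=6, G+C=12
Perfect-match Tm = 2(6) + 4(12) = 12 + 48 = 60°C
Mismatches (positions where the bases are not complementary): 4 (at positions 1, 2, 7, 18)
Effective Tm = 60 − 4×4 = 60 − 16 = 44°C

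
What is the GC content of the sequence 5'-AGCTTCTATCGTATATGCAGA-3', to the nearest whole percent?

G=4, A=6, C=4, T=7
G+C = 4 + 4 = 8 out of 21 bases
%GC = 8/21 × 100 = 38.1% ≈ 38%

38%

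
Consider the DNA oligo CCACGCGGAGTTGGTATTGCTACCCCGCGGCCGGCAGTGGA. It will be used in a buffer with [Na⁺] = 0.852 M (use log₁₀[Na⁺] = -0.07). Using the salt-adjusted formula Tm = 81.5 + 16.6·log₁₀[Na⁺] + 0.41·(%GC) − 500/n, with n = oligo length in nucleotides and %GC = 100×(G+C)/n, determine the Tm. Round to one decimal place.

Length n = 41. Counting bases: C=13, G=15, T=7, A=6
G+C = 28, so %GC = 28/41 × 100 = 68.293%
Salt term: 16.6 × (-0.07) = -1.162
GC term: 0.41 × 68.293 = 28; length term: −500/41 = −12.195
Tm = 81.5 + (-1.162) + 28 − 12.195 = 96.143 → 96.1°C

96.1°C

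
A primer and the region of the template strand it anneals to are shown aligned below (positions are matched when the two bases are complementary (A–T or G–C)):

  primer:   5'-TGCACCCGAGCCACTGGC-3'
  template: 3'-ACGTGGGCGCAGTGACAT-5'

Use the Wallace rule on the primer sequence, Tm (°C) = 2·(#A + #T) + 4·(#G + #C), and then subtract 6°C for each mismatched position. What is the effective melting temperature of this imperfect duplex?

38°C

Primer base counts: A=3, T=2, G=5, C=8 → A+T=5, G+C=13
Perfect-match Tm = 2(5) + 4(13) = 10 + 52 = 62°C
Mismatches (positions where the bases are not complementary): 4 (at positions 9, 11, 17, 18)
Effective Tm = 62 − 4×6 = 62 − 24 = 38°C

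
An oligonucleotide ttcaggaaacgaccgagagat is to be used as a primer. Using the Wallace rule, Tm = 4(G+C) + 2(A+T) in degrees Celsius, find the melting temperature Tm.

62°C

Base counts: G=6, A=8, C=4, T=3
A+T = 11, G+C = 10
Tm = 4·10 + 2·11 = 40 + 22 = 62°C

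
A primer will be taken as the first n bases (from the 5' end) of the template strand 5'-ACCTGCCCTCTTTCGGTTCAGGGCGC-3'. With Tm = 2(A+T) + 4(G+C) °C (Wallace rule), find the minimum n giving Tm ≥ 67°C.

n = 22

First 21 bases: ACCTGCCCTCTTTCGGTTCAG → Tm = 66°C (< 67°C)
First 22 bases: ACCTGCCCTCTTTCGGTTCAGG → Tm = 70°C (≥ 67°C)
Since every base adds ≥2°C, Tm only increases with n, so the threshold is first crossed at n = 22.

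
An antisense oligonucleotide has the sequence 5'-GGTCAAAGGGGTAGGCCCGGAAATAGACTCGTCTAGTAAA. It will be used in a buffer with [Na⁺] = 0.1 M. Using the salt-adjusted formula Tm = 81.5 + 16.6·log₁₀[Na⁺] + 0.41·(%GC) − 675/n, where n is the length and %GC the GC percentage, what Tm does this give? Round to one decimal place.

68.5°C

Length n = 40. C=7, T=7, A=13, G=13
G+C = 20, so %GC = 20/40 × 100 = 50%
Salt term: 16.6 × (-1) = -16.6
GC term: 0.41 × 50 = 20.5; length term: −675/40 = −16.875
Tm = 81.5 + (-16.6) + 20.5 − 16.875 = 68.525 → 68.5°C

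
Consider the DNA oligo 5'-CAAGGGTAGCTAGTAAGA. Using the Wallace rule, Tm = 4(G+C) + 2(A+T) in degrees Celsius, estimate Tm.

52°C

C=2, G=6, A=7, T=3
So N_AT = 10 and N_GC = 8.
Tm = 4·8 + 2·10 = 32 + 20 = 52°C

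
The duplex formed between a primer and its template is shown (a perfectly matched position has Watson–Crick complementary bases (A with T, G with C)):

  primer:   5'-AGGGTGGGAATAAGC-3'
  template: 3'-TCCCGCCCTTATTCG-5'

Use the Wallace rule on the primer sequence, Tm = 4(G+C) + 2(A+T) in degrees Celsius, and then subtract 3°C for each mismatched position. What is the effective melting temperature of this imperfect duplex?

43°C

Primer base counts: A=5, T=2, G=7, C=1 → A+T=7, G+C=8
Perfect-match Tm = 2(7) + 4(8) = 14 + 32 = 46°C
Mismatches (positions where the bases are not complementary): 1 (at position 5)
Effective Tm = 46 − 1×3 = 46 − 3 = 43°C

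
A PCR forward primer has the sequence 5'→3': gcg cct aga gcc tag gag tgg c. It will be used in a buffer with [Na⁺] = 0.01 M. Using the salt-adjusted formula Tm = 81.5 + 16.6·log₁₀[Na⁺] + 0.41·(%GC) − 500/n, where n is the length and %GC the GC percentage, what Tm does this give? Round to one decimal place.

53.5°C

Length n = 22. Base counts: T=3, A=4, G=9, C=6
G+C = 15, so %GC = 15/22 × 100 = 68.182%
Salt term: 16.6 × (-2) = -33.2
GC term: 0.41 × 68.182 = 27.955; length term: −500/22 = −22.727
Tm = 81.5 + (-33.2) + 27.955 − 22.727 = 53.528 → 53.5°C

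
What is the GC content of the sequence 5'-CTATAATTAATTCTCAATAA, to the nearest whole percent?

Scanning the sequence gives A=9, C=3, T=8, G=0.
G+C = 0 + 3 = 3 out of 20 bases
%GC = 3/20 × 100 = 15% ≈ 15%

15%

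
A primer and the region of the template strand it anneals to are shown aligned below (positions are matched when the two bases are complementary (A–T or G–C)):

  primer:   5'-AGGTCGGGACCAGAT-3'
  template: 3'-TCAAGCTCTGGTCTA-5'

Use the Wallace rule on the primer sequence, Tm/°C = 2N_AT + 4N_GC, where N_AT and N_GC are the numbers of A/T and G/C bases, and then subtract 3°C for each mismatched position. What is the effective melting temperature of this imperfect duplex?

Primer base counts: A=4, T=2, G=6, C=3 → A+T=6, G+C=9
Perfect-match Tm = 2(6) + 4(9) = 12 + 36 = 48°C
Mismatches (positions where the bases are not complementary): 2 (at positions 3, 7)
Effective Tm = 48 − 2×3 = 48 − 6 = 42°C

42°C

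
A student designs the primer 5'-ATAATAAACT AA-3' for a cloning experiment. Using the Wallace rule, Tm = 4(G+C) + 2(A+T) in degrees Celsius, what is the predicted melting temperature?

26°C

T=3, C=1, G=0, A=8
A+T = 11, G+C = 1
Tm = 2(11) + 4(1) = 22 + 4 = 26°C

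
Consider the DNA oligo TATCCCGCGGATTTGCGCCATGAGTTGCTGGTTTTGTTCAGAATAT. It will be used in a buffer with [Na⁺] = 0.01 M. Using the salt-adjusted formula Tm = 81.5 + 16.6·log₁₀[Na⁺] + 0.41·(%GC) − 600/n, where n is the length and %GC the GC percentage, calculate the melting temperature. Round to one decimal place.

54.0°C

Length n = 46. T=17, A=8, C=9, G=12
G+C = 21, so %GC = 21/46 × 100 = 45.652%
Salt term: 16.6 × (-2) = -33.2
GC term: 0.41 × 45.652 = 18.717; length term: −600/46 = −13.043
Tm = 81.5 + (-33.2) + 18.717 − 13.043 = 53.974 → 54.0°C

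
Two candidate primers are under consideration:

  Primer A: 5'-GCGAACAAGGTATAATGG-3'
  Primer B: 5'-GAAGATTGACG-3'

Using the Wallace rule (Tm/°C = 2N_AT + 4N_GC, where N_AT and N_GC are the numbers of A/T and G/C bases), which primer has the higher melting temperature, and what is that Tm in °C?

Primer A, 52°C

Primer A: A+T=10, G+C=8 → Tm = 2(10)+4(8) = 52°C
Primer B: A+T=6, G+C=5 → Tm = 2(6)+4(5) = 32°C
52°C vs 32°C → primer A is higher.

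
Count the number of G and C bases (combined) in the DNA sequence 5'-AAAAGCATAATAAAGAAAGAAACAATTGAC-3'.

7

Counting bases: G=4, C=3, T=4, A=19
G+C = 4 + 3 = 7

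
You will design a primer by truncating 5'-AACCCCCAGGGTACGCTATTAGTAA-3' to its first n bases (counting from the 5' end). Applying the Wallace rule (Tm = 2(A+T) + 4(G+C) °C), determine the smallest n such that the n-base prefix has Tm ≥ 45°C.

n = 14

First 13 bases: AACCCCCAGGGTA → Tm = 42°C (< 45°C)
First 14 bases: AACCCCCAGGGTAC → Tm = 46°C (≥ 45°C)
Since every base adds ≥2°C, Tm only increases with n, so the threshold is first crossed at n = 14.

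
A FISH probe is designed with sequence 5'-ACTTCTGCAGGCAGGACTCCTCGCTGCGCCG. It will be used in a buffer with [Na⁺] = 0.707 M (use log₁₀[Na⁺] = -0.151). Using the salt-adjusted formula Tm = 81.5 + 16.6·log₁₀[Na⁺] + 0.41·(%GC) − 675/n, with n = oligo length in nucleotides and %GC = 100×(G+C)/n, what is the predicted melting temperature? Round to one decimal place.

Length n = 31. Base counts: A=4, C=12, T=6, G=9
G+C = 21, so %GC = 21/31 × 100 = 67.742%
Salt term: 16.6 × (-0.151) = -2.507
GC term: 0.41 × 67.742 = 27.774; length term: −675/31 = −21.774
Tm = 81.5 + (-2.507) + 27.774 − 21.774 = 84.993 → 85.0°C

85.0°C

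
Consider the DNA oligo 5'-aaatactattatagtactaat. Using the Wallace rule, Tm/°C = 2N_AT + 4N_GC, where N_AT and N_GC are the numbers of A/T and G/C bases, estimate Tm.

Scanning the sequence gives C=2, T=8, G=1, A=10.
A+T = 18, G+C = 3
Tm = 2(18) + 4(3) = 36 + 12 = 48°C

48°C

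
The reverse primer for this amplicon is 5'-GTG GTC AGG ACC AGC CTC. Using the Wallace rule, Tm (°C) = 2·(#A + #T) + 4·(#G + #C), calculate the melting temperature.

60°C

T=3, A=3, G=6, C=6
AT pairs contribute 6, GC pairs contribute 12.
Tm = 2(6) + 4(12) = 12 + 48 = 60°C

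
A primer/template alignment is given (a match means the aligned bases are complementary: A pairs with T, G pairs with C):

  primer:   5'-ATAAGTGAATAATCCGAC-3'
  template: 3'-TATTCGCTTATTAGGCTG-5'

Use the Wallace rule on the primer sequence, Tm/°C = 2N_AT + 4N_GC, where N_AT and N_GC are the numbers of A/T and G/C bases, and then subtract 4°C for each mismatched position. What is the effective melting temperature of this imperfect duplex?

44°C

Primer base counts: A=8, T=4, G=3, C=3 → A+T=12, G+C=6
Perfect-match Tm = 2(12) + 4(6) = 24 + 24 = 48°C
Mismatches (positions where the bases are not complementary): 1 (at position 6)
Effective Tm = 48 − 1×4 = 48 − 4 = 44°C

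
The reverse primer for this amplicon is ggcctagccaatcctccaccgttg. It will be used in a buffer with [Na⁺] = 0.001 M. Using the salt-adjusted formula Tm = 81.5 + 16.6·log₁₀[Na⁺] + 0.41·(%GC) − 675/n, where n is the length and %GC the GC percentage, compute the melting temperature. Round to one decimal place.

29.2°C

Length n = 24. C=10, A=4, T=5, G=5
G+C = 15, so %GC = 15/24 × 100 = 62.5%
Salt term: 16.6 × (-3) = -49.8
GC term: 0.41 × 62.5 = 25.625; length term: −675/24 = −28.125
Tm = 81.5 + (-49.8) + 25.625 − 28.125 = 29.2 → 29.2°C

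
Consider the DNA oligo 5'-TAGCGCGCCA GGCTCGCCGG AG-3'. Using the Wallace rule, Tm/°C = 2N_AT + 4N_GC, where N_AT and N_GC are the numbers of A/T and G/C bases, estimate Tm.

78°C

Scanning the sequence gives T=2, G=9, C=8, A=3.
AT pairs contribute 5, GC pairs contribute 17.
Tm = 2×5 + 4×17 = 78°C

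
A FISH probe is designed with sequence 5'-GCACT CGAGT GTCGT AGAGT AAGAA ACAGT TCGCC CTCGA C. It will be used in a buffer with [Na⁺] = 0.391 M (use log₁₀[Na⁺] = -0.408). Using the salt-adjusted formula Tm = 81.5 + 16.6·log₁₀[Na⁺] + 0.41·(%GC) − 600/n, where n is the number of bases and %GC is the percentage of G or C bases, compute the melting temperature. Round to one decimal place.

Length n = 41. T=8, C=11, G=11, A=11
G+C = 22, so %GC = 22/41 × 100 = 53.659%
Salt term: 16.6 × (-0.408) = -6.773
GC term: 0.41 × 53.659 = 22; length term: −600/41 = −14.634
Tm = 81.5 + (-6.773) + 22 − 14.634 = 82.093 → 82.1°C

82.1°C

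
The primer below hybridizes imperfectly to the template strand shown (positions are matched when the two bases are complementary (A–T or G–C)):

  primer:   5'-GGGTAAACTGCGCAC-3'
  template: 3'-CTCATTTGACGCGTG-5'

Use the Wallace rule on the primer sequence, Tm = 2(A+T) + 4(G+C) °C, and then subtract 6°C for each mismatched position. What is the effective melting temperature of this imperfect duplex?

Primer base counts: A=4, T=2, G=5, C=4 → A+T=6, G+C=9
Perfect-match Tm = 2(6) + 4(9) = 12 + 36 = 48°C
Mismatches (positions where the bases are not complementary): 1 (at position 2)
Effective Tm = 48 − 1×6 = 48 − 6 = 42°C

42°C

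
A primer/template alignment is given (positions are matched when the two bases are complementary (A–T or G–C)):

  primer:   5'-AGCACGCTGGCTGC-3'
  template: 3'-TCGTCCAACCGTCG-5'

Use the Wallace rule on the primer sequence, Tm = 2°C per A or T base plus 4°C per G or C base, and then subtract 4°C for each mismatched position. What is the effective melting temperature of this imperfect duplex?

36°C

Primer base counts: A=2, T=2, G=5, C=5 → A+T=4, G+C=10
Perfect-match Tm = 2(4) + 4(10) = 8 + 40 = 48°C
Mismatches (positions where the bases are not complementary): 3 (at positions 5, 7, 12)
Effective Tm = 48 − 3×4 = 48 − 12 = 36°C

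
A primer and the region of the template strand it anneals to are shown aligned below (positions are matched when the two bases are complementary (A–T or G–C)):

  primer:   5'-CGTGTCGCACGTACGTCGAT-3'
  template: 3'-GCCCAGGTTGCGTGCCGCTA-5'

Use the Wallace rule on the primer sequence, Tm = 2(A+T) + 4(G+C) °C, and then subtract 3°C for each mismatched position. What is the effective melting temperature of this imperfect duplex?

Primer base counts: A=3, T=5, G=6, C=6 → A+T=8, G+C=12
Perfect-match Tm = 2(8) + 4(12) = 16 + 48 = 64°C
Mismatches (positions where the bases are not complementary): 5 (at positions 3, 7, 8, 12, 16)
Effective Tm = 64 − 5×3 = 64 − 15 = 49°C

49°C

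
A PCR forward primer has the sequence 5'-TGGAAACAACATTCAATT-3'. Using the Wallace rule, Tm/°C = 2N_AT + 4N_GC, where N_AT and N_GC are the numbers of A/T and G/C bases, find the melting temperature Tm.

G=2, T=5, A=8, C=3
So N_AT = 13 and N_GC = 5.
Tm = 2×13 + 4×5 = 46°C

46°C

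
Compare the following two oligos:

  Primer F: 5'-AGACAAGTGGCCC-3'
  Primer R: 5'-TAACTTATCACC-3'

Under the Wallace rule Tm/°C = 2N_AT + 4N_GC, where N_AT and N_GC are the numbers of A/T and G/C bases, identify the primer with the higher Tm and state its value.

Primer F, 42°C

Primer F: A+T=5, G+C=8 → Tm = 2(5)+4(8) = 42°C
Primer R: A+T=8, G+C=4 → Tm = 2(8)+4(4) = 32°C
42°C vs 32°C → primer F is higher.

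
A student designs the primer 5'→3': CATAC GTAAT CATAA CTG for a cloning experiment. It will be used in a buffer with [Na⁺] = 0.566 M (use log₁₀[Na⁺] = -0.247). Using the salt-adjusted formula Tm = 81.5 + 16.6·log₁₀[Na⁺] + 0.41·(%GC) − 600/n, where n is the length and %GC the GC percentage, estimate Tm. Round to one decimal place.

Length n = 18. Scanning the sequence gives G=2, A=7, C=4, T=5.
G+C = 6, so %GC = 6/18 × 100 = 33.333%
Salt term: 16.6 × (-0.247) = -4.1
GC term: 0.41 × 33.333 = 13.667; length term: −600/18 = −33.333
Tm = 81.5 + (-4.1) + 13.667 − 33.333 = 57.734 → 57.7°C

57.7°C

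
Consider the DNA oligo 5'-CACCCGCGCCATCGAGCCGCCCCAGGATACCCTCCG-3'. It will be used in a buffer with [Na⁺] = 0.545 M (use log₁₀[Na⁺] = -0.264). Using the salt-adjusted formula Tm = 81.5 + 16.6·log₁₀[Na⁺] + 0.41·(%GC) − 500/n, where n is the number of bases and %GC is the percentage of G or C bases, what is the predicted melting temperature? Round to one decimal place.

Length n = 36. T=3, G=8, A=6, C=19
G+C = 27, so %GC = 27/36 × 100 = 75%
Salt term: 16.6 × (-0.264) = -4.382
GC term: 0.41 × 75 = 30.75; length term: −500/36 = −13.889
Tm = 81.5 + (-4.382) + 30.75 − 13.889 = 93.979 → 94.0°C

94.0°C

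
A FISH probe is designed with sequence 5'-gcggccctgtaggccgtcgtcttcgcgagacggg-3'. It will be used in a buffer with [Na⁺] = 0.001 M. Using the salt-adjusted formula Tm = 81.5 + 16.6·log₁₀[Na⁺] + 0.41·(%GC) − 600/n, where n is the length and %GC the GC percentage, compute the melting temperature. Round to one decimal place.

Length n = 34. C=11, G=14, A=3, T=6
G+C = 25, so %GC = 25/34 × 100 = 73.529%
Salt term: 16.6 × (-3) = -49.8
GC term: 0.41 × 73.529 = 30.147; length term: −600/34 = −17.647
Tm = 81.5 + (-49.8) + 30.147 − 17.647 = 44.2 → 44.2°C

44.2°C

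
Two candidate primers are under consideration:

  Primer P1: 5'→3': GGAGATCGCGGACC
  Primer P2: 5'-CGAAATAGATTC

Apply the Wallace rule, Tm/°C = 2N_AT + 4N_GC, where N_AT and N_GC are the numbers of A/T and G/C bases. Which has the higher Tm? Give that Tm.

Primer P1: A+T=4, G+C=10 → Tm = 2(4)+4(10) = 48°C
Primer P2: A+T=8, G+C=4 → Tm = 2(8)+4(4) = 32°C
48°C vs 32°C → primer P1 is higher.

Primer P1, 48°C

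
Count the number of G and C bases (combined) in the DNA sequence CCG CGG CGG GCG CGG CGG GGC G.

Counting bases: T=0, A=0, C=8, G=14
Total G or C: 14 + 8 = 22

22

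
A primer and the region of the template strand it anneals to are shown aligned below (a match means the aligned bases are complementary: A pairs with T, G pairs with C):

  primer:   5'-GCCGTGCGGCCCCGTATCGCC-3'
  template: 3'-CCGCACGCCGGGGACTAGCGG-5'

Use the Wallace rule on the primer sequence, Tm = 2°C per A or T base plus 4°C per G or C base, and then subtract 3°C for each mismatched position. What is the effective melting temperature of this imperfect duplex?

Primer base counts: A=1, T=3, G=7, C=10 → A+T=4, G+C=17
Perfect-match Tm = 2(4) + 4(17) = 8 + 68 = 76°C
Mismatches (positions where the bases are not complementary): 3 (at positions 2, 14, 15)
Effective Tm = 76 − 3×3 = 76 − 9 = 67°C

67°C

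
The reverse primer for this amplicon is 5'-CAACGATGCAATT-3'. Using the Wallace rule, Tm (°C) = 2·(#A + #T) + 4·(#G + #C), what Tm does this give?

36°C

Scanning the sequence gives A=5, G=2, C=3, T=3.
A+T = 8, G+C = 5
Tm = 2(8) + 4(5) = 16 + 20 = 36°C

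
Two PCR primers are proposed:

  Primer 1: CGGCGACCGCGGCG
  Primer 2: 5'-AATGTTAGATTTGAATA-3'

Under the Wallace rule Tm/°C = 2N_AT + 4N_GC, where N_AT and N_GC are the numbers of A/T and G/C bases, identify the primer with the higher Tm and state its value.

Primer 1, 54°C

Primer 1: A+T=1, G+C=13 → Tm = 2(1)+4(13) = 54°C
Primer 2: A+T=14, G+C=3 → Tm = 2(14)+4(3) = 40°C
54°C vs 40°C → primer 1 is higher.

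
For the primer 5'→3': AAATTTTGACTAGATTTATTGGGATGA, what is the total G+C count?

7

Base counts: A=9, C=1, G=6, T=11
Total G or C: 6 + 1 = 7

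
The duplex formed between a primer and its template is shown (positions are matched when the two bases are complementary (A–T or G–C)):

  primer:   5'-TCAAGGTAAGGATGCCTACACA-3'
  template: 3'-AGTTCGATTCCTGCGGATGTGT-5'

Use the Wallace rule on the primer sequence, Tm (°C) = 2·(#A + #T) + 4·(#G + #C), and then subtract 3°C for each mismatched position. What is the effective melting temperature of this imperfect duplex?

58°C

Primer base counts: A=8, T=4, G=5, C=5 → A+T=12, G+C=10
Perfect-match Tm = 2(12) + 4(10) = 24 + 40 = 64°C
Mismatches (positions where the bases are not complementary): 2 (at positions 6, 13)
Effective Tm = 64 − 2×3 = 64 − 6 = 58°C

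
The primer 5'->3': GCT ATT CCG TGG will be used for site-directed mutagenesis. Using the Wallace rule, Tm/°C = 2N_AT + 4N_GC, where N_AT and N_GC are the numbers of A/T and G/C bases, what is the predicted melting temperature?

Counting bases: T=4, C=3, A=1, G=4
A+T = 5, G+C = 7
Tm = 2×5 + 4×7 = 38°C

38°C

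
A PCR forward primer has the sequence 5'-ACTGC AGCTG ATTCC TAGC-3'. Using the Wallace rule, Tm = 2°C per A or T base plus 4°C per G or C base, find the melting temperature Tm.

T=5, C=6, G=4, A=4
AT pairs contribute 9, GC pairs contribute 10.
Tm = 2×9 + 4×10 = 58°C

58°C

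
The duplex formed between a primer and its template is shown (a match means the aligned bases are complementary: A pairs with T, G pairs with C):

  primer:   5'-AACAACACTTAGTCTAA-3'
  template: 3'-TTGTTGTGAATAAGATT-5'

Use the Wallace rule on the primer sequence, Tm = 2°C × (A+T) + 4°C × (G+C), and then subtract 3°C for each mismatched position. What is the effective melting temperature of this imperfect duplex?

Primer base counts: A=8, T=4, G=1, C=4 → A+T=12, G+C=5
Perfect-match Tm = 2(12) + 4(5) = 24 + 20 = 44°C
Mismatches (positions where the bases are not complementary): 1 (at position 12)
Effective Tm = 44 − 1×3 = 44 − 3 = 41°C

41°C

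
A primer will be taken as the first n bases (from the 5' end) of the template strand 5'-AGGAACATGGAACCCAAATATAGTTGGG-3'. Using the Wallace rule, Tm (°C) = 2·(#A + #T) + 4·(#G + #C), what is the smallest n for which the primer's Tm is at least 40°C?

First 13 bases: AGGAACATGGAAC → Tm = 38°C (< 40°C)
First 14 bases: AGGAACATGGAACC → Tm = 42°C (≥ 40°C)
Since every base adds ≥2°C, Tm only increases with n, so the threshold is first crossed at n = 14.

n = 14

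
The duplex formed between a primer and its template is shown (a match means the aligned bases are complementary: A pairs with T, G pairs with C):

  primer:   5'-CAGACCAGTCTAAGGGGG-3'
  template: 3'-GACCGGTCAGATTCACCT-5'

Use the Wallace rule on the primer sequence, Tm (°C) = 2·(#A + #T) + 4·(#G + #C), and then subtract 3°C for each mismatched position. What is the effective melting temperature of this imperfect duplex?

46°C

Primer base counts: A=5, T=2, G=7, C=4 → A+T=7, G+C=11
Perfect-match Tm = 2(7) + 4(11) = 14 + 44 = 58°C
Mismatches (positions where the bases are not complementary): 4 (at positions 2, 4, 15, 18)
Effective Tm = 58 − 4×3 = 58 − 12 = 46°C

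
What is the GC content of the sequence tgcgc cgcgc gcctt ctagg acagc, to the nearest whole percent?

Counting bases: C=10, A=3, T=4, G=8
G+C = 8 + 10 = 18 out of 25 bases
%GC = 18/25 × 100 = 72% ≈ 72%

72%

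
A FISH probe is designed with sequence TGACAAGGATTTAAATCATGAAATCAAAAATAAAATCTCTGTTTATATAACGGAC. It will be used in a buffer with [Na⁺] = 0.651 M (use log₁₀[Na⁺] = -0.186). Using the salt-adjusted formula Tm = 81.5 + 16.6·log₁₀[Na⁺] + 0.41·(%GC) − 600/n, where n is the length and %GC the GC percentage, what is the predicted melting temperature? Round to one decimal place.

77.9°C

Length n = 55. T=16, C=7, A=25, G=7
G+C = 14, so %GC = 14/55 × 100 = 25.455%
Salt term: 16.6 × (-0.186) = -3.088
GC term: 0.41 × 25.455 = 10.437; length term: −600/55 = −10.909
Tm = 81.5 + (-3.088) + 10.437 − 10.909 = 77.94 → 77.9°C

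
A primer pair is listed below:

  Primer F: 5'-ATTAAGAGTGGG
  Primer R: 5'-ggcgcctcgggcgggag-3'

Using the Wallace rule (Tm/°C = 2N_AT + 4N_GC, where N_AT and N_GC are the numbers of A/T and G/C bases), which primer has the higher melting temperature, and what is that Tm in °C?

Primer R, 64°C

Primer F: A+T=7, G+C=5 → Tm = 2(7)+4(5) = 34°C
Primer R: A+T=2, G+C=15 → Tm = 2(2)+4(15) = 64°C
34°C vs 64°C → primer R is higher.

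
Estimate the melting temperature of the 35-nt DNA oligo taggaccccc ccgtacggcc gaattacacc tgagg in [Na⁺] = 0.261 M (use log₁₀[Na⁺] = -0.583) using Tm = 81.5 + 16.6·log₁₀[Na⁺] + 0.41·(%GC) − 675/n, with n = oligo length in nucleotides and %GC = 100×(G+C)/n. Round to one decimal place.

Length n = 35. A=8, G=9, T=5, C=13
G+C = 22, so %GC = 22/35 × 100 = 62.857%
Salt term: 16.6 × (-0.583) = -9.678
GC term: 0.41 × 62.857 = 25.771; length term: −675/35 = −19.286
Tm = 81.5 + (-9.678) + 25.771 − 19.286 = 78.307 → 78.3°C

78.3°C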